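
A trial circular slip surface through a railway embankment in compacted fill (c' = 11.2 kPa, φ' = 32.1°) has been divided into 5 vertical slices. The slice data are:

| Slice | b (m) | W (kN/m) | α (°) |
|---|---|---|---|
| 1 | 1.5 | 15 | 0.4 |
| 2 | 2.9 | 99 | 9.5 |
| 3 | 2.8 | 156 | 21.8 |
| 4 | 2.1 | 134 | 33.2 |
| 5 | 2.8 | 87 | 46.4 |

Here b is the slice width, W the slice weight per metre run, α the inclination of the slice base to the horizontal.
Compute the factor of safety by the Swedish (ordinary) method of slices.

Ordinary method of slices: FS = Σ[c'·Δl_i + (W_i cosα_i)·tanφ'] / Σ W_i sinα_i, with Δl_i = b_i / cosα_i.
Slice 1: Δl = 1.5/cos0.4° = 1.500 m; N'_1 = 15·cos0.4° = 15.0; c'Δl = 16.80; W sinα = 0.1
Slice 2: Δl = 2.9/cos9.5° = 2.940 m; N'_2 = 99·cos9.5° = 97.6; c'Δl = 32.93; W sinα = 16.3
Slice 3: Δl = 2.8/cos21.8° = 3.016 m; N'_3 = 156·cos21.8° = 144.8; c'Δl = 33.78; W sinα = 57.9
Slice 4: Δl = 2.1/cos33.2° = 2.510 m; N'_4 = 134·cos33.2° = 112.1; c'Δl = 28.11; W sinα = 73.4
Slice 5: Δl = 2.8/cos46.4° = 4.060 m; N'_5 = 87·cos46.4° = 60.0; c'Δl = 45.47; W sinα = 63.0
Σc'Δl = 157.1 kN/m; ΣN' = 429.6 kN/m; ΣW sinα = 210.8 kN/m
Resisting = 157.1 + 429.6·tan32.1° = 157.1 + 269.5 = 426.6 kN/m
FS = 426.6 / 210.8 = 2.024

FS = 2.02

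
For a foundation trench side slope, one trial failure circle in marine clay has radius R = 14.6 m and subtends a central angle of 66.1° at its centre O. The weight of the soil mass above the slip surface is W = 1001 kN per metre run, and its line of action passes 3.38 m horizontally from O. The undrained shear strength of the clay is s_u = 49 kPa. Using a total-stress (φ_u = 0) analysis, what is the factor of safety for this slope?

Taking moments about the centre O, the resisting moment is provided by the undrained shear strength acting along the arc:
Arc length L_a = R·θ = 14.6·(66.1°·π/180) = 14.6·1.1537 = 16.84 m
M_R = s_u·L_a·R = 49·16.84·14.6 = 12049.8 kN·m/m
M_D = W·d = 1001·3.38 = 3383.4 kN·m/m
FS = M_R / M_D = 12049.8 / 3383.4 = 3.561

FS = 3.56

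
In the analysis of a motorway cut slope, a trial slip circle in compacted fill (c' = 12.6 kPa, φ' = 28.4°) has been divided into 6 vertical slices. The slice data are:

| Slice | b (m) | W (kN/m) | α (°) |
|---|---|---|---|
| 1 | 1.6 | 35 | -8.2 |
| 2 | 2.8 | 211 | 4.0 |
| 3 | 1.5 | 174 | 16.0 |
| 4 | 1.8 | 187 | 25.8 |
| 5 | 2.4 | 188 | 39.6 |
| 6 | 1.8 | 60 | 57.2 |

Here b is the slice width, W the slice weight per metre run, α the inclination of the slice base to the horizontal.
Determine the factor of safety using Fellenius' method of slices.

Ordinary method of slices: FS = Σ[c'·Δl_i + (W_i cosα_i)·tanφ'] / Σ W_i sinα_i, with Δl_i = b_i / cosα_i.
Slice 1: Δl = 1.6/cos(-8.2°) = 1.617 m; N'_1 = 35·cos(-8.2°) = 34.6; c'Δl = 20.37; W sinα = -5.0
Slice 2: Δl = 2.8/cos4.0° = 2.807 m; N'_2 = 211·cos4.0° = 210.5; c'Δl = 35.37; W sinα = 14.7
Slice 3: Δl = 1.5/cos16.0° = 1.560 m; N'_3 = 174·cos16.0° = 167.3; c'Δl = 19.66; W sinα = 48.0
Slice 4: Δl = 1.8/cos25.8° = 1.999 m; N'_4 = 187·cos25.8° = 168.4; c'Δl = 25.19; W sinα = 81.4
Slice 5: Δl = 2.4/cos39.6° = 3.115 m; N'_5 = 188·cos39.6° = 144.9; c'Δl = 39.25; W sinα = 119.8
Slice 6: Δl = 1.8/cos57.2° = 3.323 m; N'_6 = 60·cos57.2° = 32.5; c'Δl = 41.87; W sinα = 50.4
Σc'Δl = 181.7 kN/m; ΣN' = 758.1 kN/m; ΣW sinα = 309.3 kN/m
Resisting = 181.7 + 758.1·tan28.4° = 181.7 + 409.9 = 591.6 kN/m
FS = 591.6 / 309.3 = 1.912

FS = 1.91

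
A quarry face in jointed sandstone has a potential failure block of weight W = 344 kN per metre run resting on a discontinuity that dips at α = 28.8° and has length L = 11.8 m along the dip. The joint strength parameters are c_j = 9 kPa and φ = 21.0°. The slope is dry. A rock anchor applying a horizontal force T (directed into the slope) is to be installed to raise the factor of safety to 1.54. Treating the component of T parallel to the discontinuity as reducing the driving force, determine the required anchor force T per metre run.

T = 22 kN/m

Resolving forces along and normal to the sliding plane, with the horizontal anchor force T adding T·sinα to the effective normal force and T·cosα acting up the plane against the driving force:
FS = [c_jL + (W cosα + T sinα) tanφ] / [W sinα − T cosα]
Without the anchor: N' = 301.4 kN/m, driving T_d = 165.7 kN/m, resisting R = 9·11.8 + 301.4·tan21.0° = 221.9 kN/m, FS = 1.34.
Setting FS = 1.54 and solving for T:
1.54·(165.7 − T cos28.8°) = 221.9 + T sin28.8°·tan21.0°
T·(sin28.8°·tan21.0° + 1.54·cos28.8°) = 1.54·165.7 − 221.9
T·(0.4818·0.3839 + 1.54·0.8763) = 255.2 − 221.9 = 33.3
T·1.5344 = 33.3
T = 21.7 kN/m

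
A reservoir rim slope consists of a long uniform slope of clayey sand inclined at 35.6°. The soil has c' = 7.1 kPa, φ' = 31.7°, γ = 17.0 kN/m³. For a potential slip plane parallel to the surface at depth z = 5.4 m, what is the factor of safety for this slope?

FS = 1.03

For an infinite slope with a slip plane parallel to the surface (no pore pressure): FS = [c' + γz cos²β tanφ'] / [γz sinβ cosβ].
γz = 17.0·5.4 = 91.80 kN/m²
Numerator = 7.1 + 91.80·cos²35.6°·tan31.7° = 7.1 + 91.80·0.6611·0.6176 = 44.584 kPa
Denominator = 91.80·sin35.6°·cos35.6° = 91.80·0.5821·0.8131 = 43.451 kPa
FS = 44.584 / 43.451 = 1.026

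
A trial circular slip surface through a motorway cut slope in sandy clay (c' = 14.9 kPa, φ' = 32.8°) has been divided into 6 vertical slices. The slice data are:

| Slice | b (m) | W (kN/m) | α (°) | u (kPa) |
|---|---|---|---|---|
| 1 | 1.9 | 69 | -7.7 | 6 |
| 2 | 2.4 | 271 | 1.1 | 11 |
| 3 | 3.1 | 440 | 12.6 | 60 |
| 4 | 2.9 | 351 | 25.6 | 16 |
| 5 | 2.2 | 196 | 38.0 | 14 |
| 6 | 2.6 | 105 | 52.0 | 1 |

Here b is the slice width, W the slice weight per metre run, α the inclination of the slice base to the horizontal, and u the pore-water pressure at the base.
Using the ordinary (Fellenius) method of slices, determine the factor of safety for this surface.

FS = 2.01

Ordinary method of slices: FS = Σ[c'·Δl_i + (W_i cosα_i − u_i·Δl_i)·tanφ'] / Σ W_i sinα_i, with Δl_i = b_i / cosα_i.
Slice 1: Δl = 1.9/cos(-7.7°) = 1.917 m; N'_1 = 69·cos(-7.7°) − 6·1.917 = 56.9; c'Δl = 28.57; W sinα = -9.2
Slice 2: Δl = 2.4/cos1.1° = 2.400 m; N'_2 = 271·cos1.1° − 11·2.400 = 244.5; c'Δl = 35.77; W sinα = 5.2
Slice 3: Δl = 3.1/cos12.6° = 3.177 m; N'_3 = 440·cos12.6° − 60·3.177 = 238.8; c'Δl = 47.33; W sinα = 96.0
Slice 4: Δl = 2.9/cos25.6° = 3.216 m; N'_4 = 351·cos25.6° − 16·3.216 = 265.1; c'Δl = 47.91; W sinα = 151.7
Slice 5: Δl = 2.2/cos38.0° = 2.792 m; N'_5 = 196·cos38.0° − 14·2.792 = 115.4; c'Δl = 41.60; W sinα = 120.7
Slice 6: Δl = 2.6/cos52.0° = 4.223 m; N'_6 = 105·cos52.0° − 1·4.223 = 60.4; c'Δl = 62.92; W sinα = 82.7
Σc'Δl = 264.1 kN/m; ΣN' = 981.1 kN/m; ΣW sinα = 447.0 kN/m
Resisting = 264.1 + 981.1·tan32.8° = 264.1 + 632.3 = 896.4 kN/m
FS = 896.4 / 447.0 = 2.005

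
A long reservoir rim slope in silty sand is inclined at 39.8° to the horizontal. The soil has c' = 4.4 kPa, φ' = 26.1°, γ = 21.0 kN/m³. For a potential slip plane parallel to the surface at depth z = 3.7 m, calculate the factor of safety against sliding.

FS = 0.70

For an infinite slope with a slip plane parallel to the surface (no pore pressure): FS = [c' + γz cos²β tanφ'] / [γz sinβ cosβ].
γz = 21.0·3.7 = 77.70 kN/m²
Numerator = 4.4 + 77.70·cos²39.8°·tan26.1° = 4.4 + 77.70·0.5903·0.4899 = 26.868 kPa
Denominator = 77.70·sin39.8°·cos39.8° = 77.70·0.6401·0.7683 = 38.212 kPa
FS = 26.868 / 38.212 = 0.703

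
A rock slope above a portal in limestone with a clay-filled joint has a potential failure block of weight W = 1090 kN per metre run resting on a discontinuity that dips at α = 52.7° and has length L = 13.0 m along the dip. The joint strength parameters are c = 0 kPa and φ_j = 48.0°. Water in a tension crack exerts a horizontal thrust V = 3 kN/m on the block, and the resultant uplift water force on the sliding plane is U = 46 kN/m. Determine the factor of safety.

FS = 0.78

Resolving the block weight along and normal to the plane and applying the Mohr–Coulomb strength on the joint:
N' = W cosα − U − V sinα = 1090·cos52.7° − 46 − 3·sin52.7° = 612.1 kN/m
Driving force T = W sinα + V cosα = 1090·sin52.7° + 3·cos52.7° = 868.9 kN/m
Resisting force R = c·L + N'·tanφ_j = 0·13.0 + 612.1·tan48.0° = 0.0 + 679.9 = 679.9 kN/m
FS = R / T = 679.9 / 868.9 = 0.782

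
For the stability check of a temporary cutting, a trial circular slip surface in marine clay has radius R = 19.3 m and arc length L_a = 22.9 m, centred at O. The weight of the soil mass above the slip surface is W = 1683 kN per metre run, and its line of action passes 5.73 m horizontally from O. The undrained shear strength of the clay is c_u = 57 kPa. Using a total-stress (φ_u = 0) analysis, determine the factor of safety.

Taking moments about the centre O, the resisting moment is provided by the undrained shear strength acting along the arc:
M_R = c_u·L_a·R = 57·22.90·19.3 = 25192.3 kN·m/m
M_D = W·d = 1683·5.73 = 9643.6 kN·m/m
FS = M_R / M_D = 25192.3 / 9643.6 = 2.612

FS = 2.61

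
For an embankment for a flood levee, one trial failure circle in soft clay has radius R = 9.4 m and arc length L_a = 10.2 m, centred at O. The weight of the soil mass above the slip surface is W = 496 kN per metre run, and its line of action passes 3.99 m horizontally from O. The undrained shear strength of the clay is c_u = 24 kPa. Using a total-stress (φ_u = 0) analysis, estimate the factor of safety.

FS = 1.16

Taking moments about the centre O, the resisting moment is provided by the undrained shear strength acting along the arc:
M_R = c_u·L_a·R = 24·10.20·9.4 = 2301.1 kN·m/m
M_D = W·d = 496·3.99 = 1979.0 kN·m/m
FS = M_R / M_D = 2301.1 / 1979.0 = 1.163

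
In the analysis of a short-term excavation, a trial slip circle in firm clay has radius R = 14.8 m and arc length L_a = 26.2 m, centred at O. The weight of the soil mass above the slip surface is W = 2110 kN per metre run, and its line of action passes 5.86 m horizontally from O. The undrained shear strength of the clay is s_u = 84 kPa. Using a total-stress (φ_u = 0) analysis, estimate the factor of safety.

Taking moments about the centre O, the resisting moment is provided by the undrained shear strength acting along the arc:
M_R = s_u·L_a·R = 84·26.20·14.8 = 32571.8 kN·m/m
M_D = W·d = 2110·5.86 = 12364.6 kN·m/m
FS = M_R / M_D = 32571.8 / 12364.6 = 2.634

FS = 2.63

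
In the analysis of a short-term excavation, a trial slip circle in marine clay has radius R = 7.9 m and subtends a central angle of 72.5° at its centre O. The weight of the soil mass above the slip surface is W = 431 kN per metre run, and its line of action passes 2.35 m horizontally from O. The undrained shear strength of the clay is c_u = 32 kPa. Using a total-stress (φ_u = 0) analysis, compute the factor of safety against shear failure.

FS = 2.50

Taking moments about the centre O, the resisting moment is provided by the undrained shear strength acting along the arc:
Arc length L_a = R·θ = 7.9·(72.5°·π/180) = 7.9·1.2654 = 10.00 m
M_R = c_u·L_a·R = 32·10.00·7.9 = 2527.1 kN·m/m
M_D = W·d = 431·2.35 = 1012.9 kN·m/m
FS = M_R / M_D = 2527.1 / 1012.9 = 2.495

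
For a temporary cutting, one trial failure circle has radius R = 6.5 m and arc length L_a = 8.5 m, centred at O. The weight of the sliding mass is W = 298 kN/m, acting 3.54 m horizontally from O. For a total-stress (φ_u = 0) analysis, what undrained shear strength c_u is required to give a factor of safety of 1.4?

c_u = 26.7 kPa

FS = c_u·L_a·R / (W·d), so c_u = FS·W·d / (L_a·R).
c_u = 1.4·298·3.54 / (8.50·6.5) = 1476.9 / 55.25 = 26.73 kPa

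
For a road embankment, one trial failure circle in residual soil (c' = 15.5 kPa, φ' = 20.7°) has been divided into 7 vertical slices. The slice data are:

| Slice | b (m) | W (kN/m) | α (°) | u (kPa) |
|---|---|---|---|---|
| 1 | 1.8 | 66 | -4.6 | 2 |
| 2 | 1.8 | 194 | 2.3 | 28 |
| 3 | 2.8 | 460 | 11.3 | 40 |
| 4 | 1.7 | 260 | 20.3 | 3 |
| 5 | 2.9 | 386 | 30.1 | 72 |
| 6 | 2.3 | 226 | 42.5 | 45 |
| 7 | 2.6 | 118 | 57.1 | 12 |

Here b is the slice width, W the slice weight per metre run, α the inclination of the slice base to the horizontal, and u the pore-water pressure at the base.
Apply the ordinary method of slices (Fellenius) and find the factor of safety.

FS = 1.03

Ordinary method of slices: FS = Σ[c'·Δl_i + (W_i cosα_i − u_i·Δl_i)·tanφ'] / Σ W_i sinα_i, with Δl_i = b_i / cosα_i.
Slice 1: Δl = 1.8/cos(-4.6°) = 1.806 m; N'_1 = 66·cos(-4.6°) − 2·1.806 = 62.2; c'Δl = 27.99; W sinα = -5.3
Slice 2: Δl = 1.8/cos2.3° = 1.801 m; N'_2 = 194·cos2.3° − 28·1.801 = 143.4; c'Δl = 27.92; W sinα = 7.8
Slice 3: Δl = 2.8/cos11.3° = 2.855 m; N'_3 = 460·cos11.3° − 40·2.855 = 336.9; c'Δl = 44.26; W sinα = 90.1
Slice 4: Δl = 1.7/cos20.3° = 1.813 m; N'_4 = 260·cos20.3° − 3·1.813 = 238.4; c'Δl = 28.10; W sinα = 90.2
Slice 5: Δl = 2.9/cos30.1° = 3.352 m; N'_5 = 386·cos30.1° − 72·3.352 = 92.6; c'Δl = 51.96; W sinα = 193.6
Slice 6: Δl = 2.3/cos42.5° = 3.120 m; N'_6 = 226·cos42.5° − 45·3.120 = 26.2; c'Δl = 48.35; W sinα = 152.7
Slice 7: Δl = 2.6/cos57.1° = 4.787 m; N'_7 = 118·cos57.1° − 12·4.787 = 6.7; c'Δl = 74.19; W sinα = 99.1
Σc'Δl = 302.8 kN/m; ΣN' = 906.4 kN/m; ΣW sinα = 628.2 kN/m
Resisting = 302.8 + 906.4·tan20.7° = 302.8 + 342.5 = 645.3 kN/m
FS = 645.3 / 628.2 = 1.027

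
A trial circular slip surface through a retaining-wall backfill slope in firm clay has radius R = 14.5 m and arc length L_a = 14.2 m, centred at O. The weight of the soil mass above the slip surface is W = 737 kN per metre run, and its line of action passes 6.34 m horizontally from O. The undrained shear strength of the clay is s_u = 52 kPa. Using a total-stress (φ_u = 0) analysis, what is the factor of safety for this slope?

FS = 2.29

Taking moments about the centre O, the resisting moment is provided by the undrained shear strength acting along the arc:
M_R = s_u·L_a·R = 52·14.20·14.5 = 10706.8 kN·m/m
M_D = W·d = 737·6.34 = 4672.6 kN·m/m
FS = M_R / M_D = 10706.8 / 4672.6 = 2.291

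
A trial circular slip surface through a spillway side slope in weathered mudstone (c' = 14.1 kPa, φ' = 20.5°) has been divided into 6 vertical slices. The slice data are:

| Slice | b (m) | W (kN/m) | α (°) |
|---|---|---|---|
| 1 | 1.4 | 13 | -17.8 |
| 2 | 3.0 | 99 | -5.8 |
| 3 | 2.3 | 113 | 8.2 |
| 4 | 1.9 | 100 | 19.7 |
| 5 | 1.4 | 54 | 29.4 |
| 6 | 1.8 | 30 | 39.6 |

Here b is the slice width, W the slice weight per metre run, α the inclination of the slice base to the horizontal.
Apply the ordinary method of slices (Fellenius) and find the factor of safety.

Ordinary method of slices: FS = Σ[c'·Δl_i + (W_i cosα_i)·tanφ'] / Σ W_i sinα_i, with Δl_i = b_i / cosα_i.
Slice 1: Δl = 1.4/cos(-17.8°) = 1.470 m; N'_1 = 13·cos(-17.8°) = 12.4; c'Δl = 20.73; W sinα = -4.0
Slice 2: Δl = 3.0/cos(-5.8°) = 3.015 m; N'_2 = 99·cos(-5.8°) = 98.5; c'Δl = 42.52; W sinα = -10.0
Slice 3: Δl = 2.3/cos8.2° = 2.324 m; N'_3 = 113·cos8.2° = 111.8; c'Δl = 32.76; W sinα = 16.1
Slice 4: Δl = 1.9/cos19.7° = 2.018 m; N'_4 = 100·cos19.7° = 94.1; c'Δl = 28.46; W sinα = 33.7
Slice 5: Δl = 1.4/cos29.4° = 1.607 m; N'_5 = 54·cos29.4° = 47.0; c'Δl = 22.66; W sinα = 26.5
Slice 6: Δl = 1.8/cos39.6° = 2.336 m; N'_6 = 30·cos39.6° = 23.1; c'Δl = 32.94; W sinα = 19.1
Σc'Δl = 180.1 kN/m; ΣN' = 387.0 kN/m; ΣW sinα = 81.5 kN/m
Resisting = 180.1 + 387.0·tan20.5° = 180.1 + 144.7 = 324.8 kN/m
FS = 324.8 / 81.5 = 3.986

FS = 3.99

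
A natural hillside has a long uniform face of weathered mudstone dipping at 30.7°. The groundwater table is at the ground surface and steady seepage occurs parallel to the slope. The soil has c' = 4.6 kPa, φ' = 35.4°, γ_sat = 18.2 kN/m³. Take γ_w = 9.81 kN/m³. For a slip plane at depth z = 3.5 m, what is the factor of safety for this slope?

FS = 0.72

With seepage parallel to the slope and the water table at the surface, the effective normal stress on the slip plane uses the buoyant unit weight γ' = γ_sat − γ_w while the driving shear stress uses γ_sat:
FS = [c' + γ' z cos²β tanφ'] / [γ_sat z sinβ cosβ]
γ' = 18.2 − 9.81 = 8.39 kN/m³
Numerator = 4.6 + 8.39·3.5·cos²30.7°·tan35.4° = 4.6 + 8.39·3.5·0.7393·0.7107 = 20.029 kPa
Denominator = 18.2·3.5·sin30.7°·cos30.7° = 18.2·3.5·0.5105·0.8599 = 27.964 kPa
FS = 20.029 / 27.964 = 0.716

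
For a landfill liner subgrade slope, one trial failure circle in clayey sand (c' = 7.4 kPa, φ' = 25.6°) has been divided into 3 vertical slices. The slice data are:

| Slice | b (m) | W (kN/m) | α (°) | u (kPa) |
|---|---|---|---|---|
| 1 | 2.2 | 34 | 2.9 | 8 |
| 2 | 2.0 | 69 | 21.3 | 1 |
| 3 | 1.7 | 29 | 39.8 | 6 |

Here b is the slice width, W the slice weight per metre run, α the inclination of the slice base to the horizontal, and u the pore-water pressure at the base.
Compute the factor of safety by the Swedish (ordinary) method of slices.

Ordinary method of slices: FS = Σ[c'·Δl_i + (W_i cosα_i − u_i·Δl_i)·tanφ'] / Σ W_i sinα_i, with Δl_i = b_i / cosα_i.
Slice 1: Δl = 2.2/cos2.9° = 2.203 m; N'_1 = 34·cos2.9° − 8·2.203 = 16.3; c'Δl = 16.30; W sinα = 1.7
Slice 2: Δl = 2.0/cos21.3° = 2.147 m; N'_2 = 69·cos21.3° − 1·2.147 = 62.1; c'Δl = 15.89; W sinα = 25.1
Slice 3: Δl = 1.7/cos39.8° = 2.213 m; N'_3 = 29·cos39.8° − 6·2.213 = 9.0; c'Δl = 16.37; W sinα = 18.6
Σc'Δl = 48.6 kN/m; ΣN' = 87.5 kN/m; ΣW sinα = 45.3 kN/m
Resisting = 48.6 + 87.5·tan25.6° = 48.6 + 41.9 = 90.5 kN/m
FS = 90.5 / 45.3 = 1.995

FS = 2.00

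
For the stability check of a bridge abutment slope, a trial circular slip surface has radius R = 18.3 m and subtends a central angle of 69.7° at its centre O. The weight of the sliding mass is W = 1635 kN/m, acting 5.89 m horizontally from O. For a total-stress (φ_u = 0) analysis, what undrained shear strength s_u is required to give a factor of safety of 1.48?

s_u = 35.0 kPa

FS = s_u·L_a·R / (W·d), so s_u = FS·W·d / (L_a·R).
Arc length L_a = R·θ = 18.3·(69.7°·π/180) = 18.3·1.2165 = 22.26 m
s_u = 1.48·1635·5.89 / (22.26·18.3) = 14252.6 / 407.39 = 34.99 kPa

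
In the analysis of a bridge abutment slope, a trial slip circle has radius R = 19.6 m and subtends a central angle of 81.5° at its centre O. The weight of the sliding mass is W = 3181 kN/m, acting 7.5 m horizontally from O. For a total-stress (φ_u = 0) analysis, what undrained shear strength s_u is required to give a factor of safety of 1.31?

s_u = 57.2 kPa

FS = s_u·L_a·R / (W·d), so s_u = FS·W·d / (L_a·R).
Arc length L_a = R·θ = 19.6·(81.5°·π/180) = 19.6·1.4224 = 27.88 m
s_u = 1.31·3181·7.5 / (27.88·19.6) = 31253.3 / 546.45 = 57.19 kPa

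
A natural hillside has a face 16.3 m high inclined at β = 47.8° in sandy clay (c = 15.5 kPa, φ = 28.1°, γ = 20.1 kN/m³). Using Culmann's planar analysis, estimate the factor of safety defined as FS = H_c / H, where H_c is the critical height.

FS = 2.11

H_c = (4c/γ) · sinβ cosφ / [1 − cos(β − φ)]
    = (4·15.5/20.1) · sin47.8°·cos28.1° / [1 − cos19.7°]
    = 3.085 · 0.6535 / 0.0585 = 34.44 m
FS = H_c / H = 34.44 / 16.3 = 2.113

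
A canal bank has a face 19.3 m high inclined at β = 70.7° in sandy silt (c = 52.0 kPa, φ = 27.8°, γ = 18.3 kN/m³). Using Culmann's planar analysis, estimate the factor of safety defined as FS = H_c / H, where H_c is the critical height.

FS = 1.84

H_c = (4c/γ) · sinβ cosφ / [1 − cos(β − φ)]
    = (4·52.0/18.3) · sin70.7°·cos27.8° / [1 − cos42.9°]
    = 11.366 · 0.8349 / 0.2675 = 35.48 m
FS = H_c / H = 35.48 / 19.3 = 1.838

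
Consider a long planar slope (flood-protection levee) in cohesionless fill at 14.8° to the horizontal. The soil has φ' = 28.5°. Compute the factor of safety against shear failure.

For a dry cohesionless infinite slope the factor of safety is FS = tanφ' / tanβ.
FS = tan28.5° / tan14.8° = 0.5430 / 0.2642 = 2.055

FS = 2.06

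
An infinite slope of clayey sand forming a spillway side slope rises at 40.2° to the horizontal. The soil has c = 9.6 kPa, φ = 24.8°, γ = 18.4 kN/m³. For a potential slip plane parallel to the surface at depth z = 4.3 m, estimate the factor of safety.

FS = 0.79

For an infinite slope with a slip plane parallel to the surface (no pore pressure): FS = [c + γz cos²β tanφ] / [γz sinβ cosβ].
γz = 18.4·4.3 = 79.12 kN/m²
Numerator = 9.6 + 79.12·cos²40.2°·tan24.8° = 9.6 + 79.12·0.5834·0.4621 = 30.928 kPa
Denominator = 79.12·sin40.2°·cos40.2° = 79.12·0.6455·0.7638 = 39.006 kPa
FS = 30.928 / 39.006 = 0.793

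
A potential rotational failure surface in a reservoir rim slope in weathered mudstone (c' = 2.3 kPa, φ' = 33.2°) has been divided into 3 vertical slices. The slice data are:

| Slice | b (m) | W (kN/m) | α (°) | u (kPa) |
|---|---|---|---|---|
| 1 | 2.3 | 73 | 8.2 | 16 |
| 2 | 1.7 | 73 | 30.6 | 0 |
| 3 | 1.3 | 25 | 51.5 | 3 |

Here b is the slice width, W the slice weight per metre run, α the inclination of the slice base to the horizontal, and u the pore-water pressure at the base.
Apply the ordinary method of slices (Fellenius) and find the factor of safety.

Ordinary method of slices: FS = Σ[c'·Δl_i + (W_i cosα_i − u_i·Δl_i)·tanφ'] / Σ W_i sinα_i, with Δl_i = b_i / cosα_i.
Slice 1: Δl = 2.3/cos8.2° = 2.324 m; N'_1 = 73·cos8.2° − 16·2.324 = 35.1; c'Δl = 5.34; W sinα = 10.4
Slice 2: Δl = 1.7/cos30.6° = 1.975 m; N'_2 = 73·cos30.6° − 0·1.975 = 62.8; c'Δl = 4.54; W sinα = 37.2
Slice 3: Δl = 1.3/cos51.5° = 2.088 m; N'_3 = 25·cos51.5° − 3·2.088 = 9.3; c'Δl = 4.80; W sinα = 19.6
Σc'Δl = 14.7 kN/m; ΣN' = 107.2 kN/m; ΣW sinα = 67.1 kN/m
Resisting = 14.7 + 107.2·tan33.2° = 14.7 + 70.2 = 84.8 kN/m
FS = 84.8 / 67.1 = 1.264

FS = 1.26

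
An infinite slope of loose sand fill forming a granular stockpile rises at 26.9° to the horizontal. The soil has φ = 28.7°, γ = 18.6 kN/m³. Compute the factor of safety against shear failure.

FS = 1.08

For a dry cohesionless infinite slope the factor of safety is FS = tanφ / tanβ.
FS = tan28.7° / tan26.9° = 0.5475 / 0.5073 = 1.079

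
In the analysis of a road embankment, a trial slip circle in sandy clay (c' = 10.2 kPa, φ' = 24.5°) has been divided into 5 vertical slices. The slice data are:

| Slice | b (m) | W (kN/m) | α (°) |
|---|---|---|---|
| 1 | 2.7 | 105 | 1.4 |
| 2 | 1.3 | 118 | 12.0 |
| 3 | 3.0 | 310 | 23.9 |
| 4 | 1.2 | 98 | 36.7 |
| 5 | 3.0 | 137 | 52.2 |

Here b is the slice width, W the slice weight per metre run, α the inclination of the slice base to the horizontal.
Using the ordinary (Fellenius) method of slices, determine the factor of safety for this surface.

FS = 1.39

Ordinary method of slices: FS = Σ[c'·Δl_i + (W_i cosα_i)·tanφ'] / Σ W_i sinα_i, with Δl_i = b_i / cosα_i.
Slice 1: Δl = 2.7/cos1.4° = 2.701 m; N'_1 = 105·cos1.4° = 105.0; c'Δl = 27.55; W sinα = 2.6
Slice 2: Δl = 1.3/cos12.0° = 1.329 m; N'_2 = 118·cos12.0° = 115.4; c'Δl = 13.56; W sinα = 24.5
Slice 3: Δl = 3.0/cos23.9° = 3.281 m; N'_3 = 310·cos23.9° = 283.4; c'Δl = 33.47; W sinα = 125.6
Slice 4: Δl = 1.2/cos36.7° = 1.497 m; N'_4 = 98·cos36.7° = 78.6; c'Δl = 15.27; W sinα = 58.6
Slice 5: Δl = 3.0/cos52.2° = 4.895 m; N'_5 = 137·cos52.2° = 84.0; c'Δl = 49.93; W sinα = 108.3
Σc'Δl = 139.8 kN/m; ΣN' = 666.4 kN/m; ΣW sinα = 319.5 kN/m
Resisting = 139.8 + 666.4·tan24.5° = 139.8 + 303.7 = 443.4 kN/m
FS = 443.4 / 319.5 = 1.388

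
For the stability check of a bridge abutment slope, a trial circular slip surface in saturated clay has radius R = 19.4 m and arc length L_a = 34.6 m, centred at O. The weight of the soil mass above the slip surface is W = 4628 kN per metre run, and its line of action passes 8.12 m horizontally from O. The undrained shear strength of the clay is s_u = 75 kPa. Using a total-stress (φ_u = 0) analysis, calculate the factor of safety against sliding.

FS = 1.34

Taking moments about the centre O, the resisting moment is provided by the undrained shear strength acting along the arc:
M_R = s_u·L_a·R = 75·34.60·19.4 = 50343.0 kN·m/m
M_D = W·d = 4628·8.12 = 37579.4 kN·m/m
FS = M_R / M_D = 50343.0 / 37579.4 = 1.340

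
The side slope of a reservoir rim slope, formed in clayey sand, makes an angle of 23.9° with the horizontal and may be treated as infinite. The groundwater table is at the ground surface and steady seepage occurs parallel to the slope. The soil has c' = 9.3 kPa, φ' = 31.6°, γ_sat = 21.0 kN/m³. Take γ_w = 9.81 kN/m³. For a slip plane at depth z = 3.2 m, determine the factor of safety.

FS = 1.11

With seepage parallel to the slope and the water table at the surface, the effective normal stress on the slip plane uses the buoyant unit weight γ' = γ_sat − γ_w while the driving shear stress uses γ_sat:
FS = [c' + γ' z cos²β tanφ'] / [γ_sat z sinβ cosβ]
γ' = 21.0 − 9.81 = 11.19 kN/m³
Numerator = 9.3 + 11.19·3.2·cos²23.9°·tan31.6° = 9.3 + 11.19·3.2·0.8359·0.6152 = 27.713 kPa
Denominator = 21.0·3.2·sin23.9°·cos23.9° = 21.0·3.2·0.4051·0.9143 = 24.891 kPa
FS = 27.713 / 24.891 = 1.113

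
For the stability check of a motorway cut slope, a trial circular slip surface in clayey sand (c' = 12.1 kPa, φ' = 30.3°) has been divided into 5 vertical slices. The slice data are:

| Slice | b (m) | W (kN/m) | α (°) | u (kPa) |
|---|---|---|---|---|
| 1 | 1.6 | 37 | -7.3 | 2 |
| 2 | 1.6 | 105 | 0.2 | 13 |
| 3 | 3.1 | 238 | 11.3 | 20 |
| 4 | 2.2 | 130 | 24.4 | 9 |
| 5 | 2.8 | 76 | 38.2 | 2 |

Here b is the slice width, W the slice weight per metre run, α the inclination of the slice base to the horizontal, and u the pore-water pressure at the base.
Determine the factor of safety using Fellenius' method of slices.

Ordinary method of slices: FS = Σ[c'·Δl_i + (W_i cosα_i − u_i·Δl_i)·tanφ'] / Σ W_i sinα_i, with Δl_i = b_i / cosα_i.
Slice 1: Δl = 1.6/cos(-7.3°) = 1.613 m; N'_1 = 37·cos(-7.3°) − 2·1.613 = 33.5; c'Δl = 19.52; W sinα = -4.7
Slice 2: Δl = 1.6/cos0.2° = 1.600 m; N'_2 = 105·cos0.2° − 13·1.600 = 84.2; c'Δl = 19.36; W sinα = 0.4
Slice 3: Δl = 3.1/cos11.3° = 3.161 m; N'_3 = 238·cos11.3° − 20·3.161 = 170.2; c'Δl = 38.25; W sinα = 46.6
Slice 4: Δl = 2.2/cos24.4° = 2.416 m; N'_4 = 130·cos24.4° − 9·2.416 = 96.6; c'Δl = 29.23; W sinα = 53.7
Slice 5: Δl = 2.8/cos38.2° = 3.563 m; N'_5 = 76·cos38.2° − 2·3.563 = 52.6; c'Δl = 43.11; W sinα = 47.0
Σc'Δl = 149.5 kN/m; ΣN' = 437.1 kN/m; ΣW sinα = 143.0 kN/m
Resisting = 149.5 + 437.1·tan30.3° = 149.5 + 255.4 = 404.9 kN/m
FS = 404.9 / 143.0 = 2.831

FS = 2.83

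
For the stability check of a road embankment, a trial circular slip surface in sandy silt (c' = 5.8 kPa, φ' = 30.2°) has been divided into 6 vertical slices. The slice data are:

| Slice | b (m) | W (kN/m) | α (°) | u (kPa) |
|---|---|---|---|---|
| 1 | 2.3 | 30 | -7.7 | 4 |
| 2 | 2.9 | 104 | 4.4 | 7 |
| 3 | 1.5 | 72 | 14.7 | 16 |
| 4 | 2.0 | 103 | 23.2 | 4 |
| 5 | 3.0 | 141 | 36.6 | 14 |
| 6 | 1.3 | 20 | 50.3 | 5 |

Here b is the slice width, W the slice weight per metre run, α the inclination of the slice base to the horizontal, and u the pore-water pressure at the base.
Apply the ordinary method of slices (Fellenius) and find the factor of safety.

FS = 1.60

Ordinary method of slices: FS = Σ[c'·Δl_i + (W_i cosα_i − u_i·Δl_i)·tanφ'] / Σ W_i sinα_i, with Δl_i = b_i / cosα_i.
Slice 1: Δl = 2.3/cos(-7.7°) = 2.321 m; N'_1 = 30·cos(-7.7°) − 4·2.321 = 20.4; c'Δl = 13.46; W sinα = -4.0
Slice 2: Δl = 2.9/cos4.4° = 2.909 m; N'_2 = 104·cos4.4° − 7·2.909 = 83.3; c'Δl = 16.87; W sinα = 8.0
Slice 3: Δl = 1.5/cos14.7° = 1.551 m; N'_3 = 72·cos14.7° − 16·1.551 = 44.8; c'Δl = 8.99; W sinα = 18.3
Slice 4: Δl = 2.0/cos23.2° = 2.176 m; N'_4 = 103·cos23.2° − 4·2.176 = 86.0; c'Δl = 12.62; W sinα = 40.6
Slice 5: Δl = 3.0/cos36.6° = 3.737 m; N'_5 = 141·cos36.6° − 14·3.737 = 60.9; c'Δl = 21.67; W sinα = 84.1
Slice 6: Δl = 1.3/cos50.3° = 2.035 m; N'_6 = 20·cos50.3° − 5·2.035 = 2.6; c'Δl = 11.80; W sinα = 15.4
Σc'Δl = 85.4 kN/m; ΣN' = 298.1 kN/m; ΣW sinα = 162.3 kN/m
Resisting = 85.4 + 298.1·tan30.2° = 85.4 + 173.5 = 258.9 kN/m
FS = 258.9 / 162.3 = 1.596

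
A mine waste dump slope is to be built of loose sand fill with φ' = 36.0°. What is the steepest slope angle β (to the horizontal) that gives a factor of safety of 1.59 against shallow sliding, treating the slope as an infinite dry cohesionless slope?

For an infinite dry cohesionless slope FS = tanφ'/tanβ, so tanβ = tanφ' / FS.
tanβ = tan36.0° / 1.59 = 0.7265 / 1.59 = 0.4569
β = arctan(0.4569) = 24.56°

β = 24.6°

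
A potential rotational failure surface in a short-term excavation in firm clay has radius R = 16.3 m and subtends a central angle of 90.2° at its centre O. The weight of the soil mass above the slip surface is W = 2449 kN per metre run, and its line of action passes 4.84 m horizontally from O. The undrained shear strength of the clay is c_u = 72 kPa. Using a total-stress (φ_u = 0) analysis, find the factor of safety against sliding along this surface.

FS = 2.54

Taking moments about the centre O, the resisting moment is provided by the undrained shear strength acting along the arc:
Arc length L_a = R·θ = 16.3·(90.2°·π/180) = 16.3·1.5743 = 25.66 m
M_R = c_u·L_a·R = 72·25.66·16.3 = 30115.6 kN·m/m
M_D = W·d = 2449·4.84 = 11853.2 kN·m/m
FS = M_R / M_D = 30115.6 / 11853.2 = 2.541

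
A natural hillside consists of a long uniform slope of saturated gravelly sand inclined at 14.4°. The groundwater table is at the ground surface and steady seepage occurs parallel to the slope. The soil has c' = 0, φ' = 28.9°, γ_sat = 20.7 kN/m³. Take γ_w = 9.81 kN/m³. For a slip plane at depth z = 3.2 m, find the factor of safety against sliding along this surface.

With seepage parallel to the slope and the water table at the surface, the effective normal stress on the slip plane uses the buoyant unit weight γ' = γ_sat − γ_w while the driving shear stress uses γ_sat:
FS = [c' + γ' z cos²β tanφ'] / [γ_sat z sinβ cosβ]
(For c' = 0 this reduces to FS = (γ'/γ_sat)·tanφ'/tanβ.)
γ' = 20.7 − 9.81 = 10.89 kN/m³
Numerator = 0.0 + 10.89·3.2·cos²14.4°·tan28.9° = 0.0 + 10.89·3.2·0.9382·0.5520 = 18.047 kPa
Denominator = 20.7·3.2·sin14.4°·cos14.4° = 20.7·3.2·0.2487·0.9686 = 15.956 kPa
FS = 18.047 / 15.956 = 1.131

FS = 1.13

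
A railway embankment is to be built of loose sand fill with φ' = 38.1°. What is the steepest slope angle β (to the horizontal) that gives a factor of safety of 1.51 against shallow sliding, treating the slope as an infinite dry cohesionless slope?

β = 27.4°

For an infinite dry cohesionless slope FS = tanφ'/tanβ, so tanβ = tanφ' / FS.
tanβ = tan38.1° / 1.51 = 0.7841 / 1.51 = 0.5193
β = arctan(0.5193) = 27.44°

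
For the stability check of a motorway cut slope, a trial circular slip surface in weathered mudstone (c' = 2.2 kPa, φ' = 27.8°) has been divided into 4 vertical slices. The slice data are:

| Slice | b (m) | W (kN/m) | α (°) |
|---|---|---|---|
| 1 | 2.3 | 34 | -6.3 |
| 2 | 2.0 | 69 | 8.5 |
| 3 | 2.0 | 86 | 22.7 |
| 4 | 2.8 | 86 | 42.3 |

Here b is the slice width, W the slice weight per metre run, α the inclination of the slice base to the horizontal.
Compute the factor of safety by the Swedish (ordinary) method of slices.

Ordinary method of slices: FS = Σ[c'·Δl_i + (W_i cosα_i)·tanφ'] / Σ W_i sinα_i, with Δl_i = b_i / cosα_i.
Slice 1: Δl = 2.3/cos(-6.3°) = 2.314 m; N'_1 = 34·cos(-6.3°) = 33.8; c'Δl = 5.09; W sinα = -3.7
Slice 2: Δl = 2.0/cos8.5° = 2.022 m; N'_2 = 69·cos8.5° = 68.2; c'Δl = 4.45; W sinα = 10.2
Slice 3: Δl = 2.0/cos22.7° = 2.168 m; N'_3 = 86·cos22.7° = 79.3; c'Δl = 4.77; W sinα = 33.2
Slice 4: Δl = 2.8/cos42.3° = 3.786 m; N'_4 = 86·cos42.3° = 63.6; c'Δl = 8.33; W sinα = 57.9
Σc'Δl = 22.6 kN/m; ΣN' = 245.0 kN/m; ΣW sinα = 97.5 kN/m
Resisting = 22.6 + 245.0·tan27.8° = 22.6 + 129.2 = 151.8 kN/m
FS = 151.8 / 97.5 = 1.556

FS = 1.56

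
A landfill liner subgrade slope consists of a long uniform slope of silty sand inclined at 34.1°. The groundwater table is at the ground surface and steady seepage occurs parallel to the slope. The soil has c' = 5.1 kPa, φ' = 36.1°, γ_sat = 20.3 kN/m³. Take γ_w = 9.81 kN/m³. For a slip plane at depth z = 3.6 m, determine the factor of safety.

With seepage parallel to the slope and the water table at the surface, the effective normal stress on the slip plane uses the buoyant unit weight γ' = γ_sat − γ_w while the driving shear stress uses γ_sat:
FS = [c' + γ' z cos²β tanφ'] / [γ_sat z sinβ cosβ]
γ' = 20.3 − 9.81 = 10.49 kN/m³
Numerator = 5.1 + 10.49·3.6·cos²34.1°·tan36.1° = 5.1 + 10.49·3.6·0.6857·0.7292 = 23.982 kPa
Denominator = 20.3·3.6·sin34.1°·cos34.1° = 20.3·3.6·0.5606·0.8281 = 33.927 kPa
FS = 23.982 / 33.927 = 0.707

FS = 0.71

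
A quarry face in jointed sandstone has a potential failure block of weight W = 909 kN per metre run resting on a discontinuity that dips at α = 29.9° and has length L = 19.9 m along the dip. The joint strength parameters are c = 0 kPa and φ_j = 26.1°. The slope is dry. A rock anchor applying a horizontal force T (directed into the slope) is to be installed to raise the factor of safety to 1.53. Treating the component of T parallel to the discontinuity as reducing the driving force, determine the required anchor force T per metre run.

T = 196 kN/m

Resolving forces along and normal to the sliding plane, with the horizontal anchor force T adding T·sinα to the effective normal force and T·cosα acting up the plane against the driving force:
FS = [cL + (W cosα + T sinα) tanφ_j] / [W sinα − T cosα]
Without the anchor: N' = 788.0 kN/m, driving T_d = 453.1 kN/m, resisting R = 0·19.9 + 788.0·tan26.1° = 386.0 kN/m, FS = 0.85.
Setting FS = 1.53 and solving for T:
1.53·(453.1 − T cos29.9°) = 386.0 + T sin29.9°·tan26.1°
T·(sin29.9°·tan26.1° + 1.53·cos29.9°) = 1.53·453.1 − 386.0
T·(0.4985·0.4899 + 1.53·0.8669) = 693.3 − 386.0 = 307.2
T·1.5706 = 307.2
T = 195.6 kN/m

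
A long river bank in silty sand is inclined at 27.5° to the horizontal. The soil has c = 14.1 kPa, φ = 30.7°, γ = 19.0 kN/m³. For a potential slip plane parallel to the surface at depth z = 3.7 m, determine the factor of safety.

FS = 1.63

For an infinite slope with a slip plane parallel to the surface (no pore pressure): FS = [c + γz cos²β tanφ] / [γz sinβ cosβ].
γz = 19.0·3.7 = 70.30 kN/m²
Numerator = 14.1 + 70.30·cos²27.5°·tan30.7° = 14.1 + 70.30·0.7868·0.5938 = 46.941 kPa
Denominator = 70.30·sin27.5°·cos27.5° = 70.30·0.4617·0.8870 = 28.793 kPa
FS = 46.941 / 28.793 = 1.630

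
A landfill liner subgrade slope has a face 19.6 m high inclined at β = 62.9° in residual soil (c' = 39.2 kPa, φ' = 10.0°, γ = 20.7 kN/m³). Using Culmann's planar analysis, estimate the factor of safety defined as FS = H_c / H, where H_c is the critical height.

FS = 0.85

H_c = (4c'/γ) · sinβ cosφ' / [1 − cos(β − φ')]
    = (4·39.2/20.7) · sin62.9°·cos10.0° / [1 − cos52.9°]
    = 7.575 · 0.8767 / 0.3968 = 16.74 m
FS = H_c / H = 16.74 / 19.6 = 0.854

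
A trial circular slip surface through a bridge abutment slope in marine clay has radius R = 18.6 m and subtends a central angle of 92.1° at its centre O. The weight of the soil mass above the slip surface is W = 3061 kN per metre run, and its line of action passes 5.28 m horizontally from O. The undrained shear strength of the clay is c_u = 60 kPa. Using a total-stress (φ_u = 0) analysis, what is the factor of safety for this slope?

Taking moments about the centre O, the resisting moment is provided by the undrained shear strength acting along the arc:
Arc length L_a = R·θ = 18.6·(92.1°·π/180) = 18.6·1.6074 = 29.90 m
M_R = c_u·L_a·R = 60·29.90·18.6 = 33366.8 kN·m/m
M_D = W·d = 3061·5.28 = 16162.1 kN·m/m
FS = M_R / M_D = 33366.8 / 16162.1 = 2.065

FS = 2.06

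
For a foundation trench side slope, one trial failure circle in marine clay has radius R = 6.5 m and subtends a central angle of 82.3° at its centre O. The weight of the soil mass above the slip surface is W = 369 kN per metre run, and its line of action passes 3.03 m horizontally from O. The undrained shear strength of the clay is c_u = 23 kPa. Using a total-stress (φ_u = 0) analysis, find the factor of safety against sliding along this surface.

FS = 1.25

Taking moments about the centre O, the resisting moment is provided by the undrained shear strength acting along the arc:
Arc length L_a = R·θ = 6.5·(82.3°·π/180) = 6.5·1.4364 = 9.34 m
M_R = c_u·L_a·R = 23·9.34·6.5 = 1395.8 kN·m/m
M_D = W·d = 369·3.03 = 1118.1 kN·m/m
FS = M_R / M_D = 1395.8 / 1118.1 = 1.248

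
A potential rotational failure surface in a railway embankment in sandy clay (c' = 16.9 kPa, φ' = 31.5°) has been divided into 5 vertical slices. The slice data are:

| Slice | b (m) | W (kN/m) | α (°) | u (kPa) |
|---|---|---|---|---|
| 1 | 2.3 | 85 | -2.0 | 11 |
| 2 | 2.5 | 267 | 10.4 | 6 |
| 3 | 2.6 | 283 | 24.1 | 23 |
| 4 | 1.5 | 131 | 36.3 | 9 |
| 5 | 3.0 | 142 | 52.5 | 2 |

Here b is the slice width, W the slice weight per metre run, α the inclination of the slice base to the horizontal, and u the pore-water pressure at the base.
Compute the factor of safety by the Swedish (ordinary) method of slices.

Ordinary method of slices: FS = Σ[c'·Δl_i + (W_i cosα_i − u_i·Δl_i)·tanφ'] / Σ W_i sinα_i, with Δl_i = b_i / cosα_i.
Slice 1: Δl = 2.3/cos(-2.0°) = 2.301 m; N'_1 = 85·cos(-2.0°) − 11·2.301 = 59.6; c'Δl = 38.89; W sinα = -3.0
Slice 2: Δl = 2.5/cos10.4° = 2.542 m; N'_2 = 267·cos10.4° − 6·2.542 = 247.4; c'Δl = 42.96; W sinα = 48.2
Slice 3: Δl = 2.6/cos24.1° = 2.848 m; N'_3 = 283·cos24.1° − 23·2.848 = 192.8; c'Δl = 48.14; W sinα = 115.6
Slice 4: Δl = 1.5/cos36.3° = 1.861 m; N'_4 = 131·cos36.3° − 9·1.861 = 88.8; c'Δl = 31.45; W sinα = 77.6
Slice 5: Δl = 3.0/cos52.5° = 4.928 m; N'_5 = 142·cos52.5° − 2·4.928 = 76.6; c'Δl = 83.28; W sinα = 112.7
Σc'Δl = 244.7 kN/m; ΣN' = 665.2 kN/m; ΣW sinα = 351.0 kN/m
Resisting = 244.7 + 665.2·tan31.5° = 244.7 + 407.7 = 652.4 kN/m
FS = 652.4 / 351.0 = 1.859

FS = 1.86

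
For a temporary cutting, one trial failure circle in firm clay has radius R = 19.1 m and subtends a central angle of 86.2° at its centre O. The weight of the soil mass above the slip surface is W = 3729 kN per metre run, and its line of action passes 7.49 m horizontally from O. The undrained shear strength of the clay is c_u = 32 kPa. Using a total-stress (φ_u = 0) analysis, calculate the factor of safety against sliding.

FS = 0.63

Taking moments about the centre O, the resisting moment is provided by the undrained shear strength acting along the arc:
Arc length L_a = R·θ = 19.1·(86.2°·π/180) = 19.1·1.5045 = 28.74 m
M_R = c_u·L_a·R = 32·28.74·19.1 = 17563.1 kN·m/m
M_D = W·d = 3729·7.49 = 27930.2 kN·m/m
FS = M_R / M_D = 17563.1 / 27930.2 = 0.629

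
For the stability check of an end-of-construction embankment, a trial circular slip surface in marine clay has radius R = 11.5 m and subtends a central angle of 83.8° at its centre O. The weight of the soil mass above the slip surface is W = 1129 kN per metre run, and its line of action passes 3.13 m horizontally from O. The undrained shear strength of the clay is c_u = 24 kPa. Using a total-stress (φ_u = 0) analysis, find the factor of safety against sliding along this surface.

Taking moments about the centre O, the resisting moment is provided by the undrained shear strength acting along the arc:
Arc length L_a = R·θ = 11.5·(83.8°·π/180) = 11.5·1.4626 = 16.82 m
M_R = c_u·L_a·R = 24·16.82·11.5 = 4642.2 kN·m/m
M_D = W·d = 1129·3.13 = 3533.8 kN·m/m
FS = M_R / M_D = 4642.2 / 3533.8 = 1.314

FS = 1.31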